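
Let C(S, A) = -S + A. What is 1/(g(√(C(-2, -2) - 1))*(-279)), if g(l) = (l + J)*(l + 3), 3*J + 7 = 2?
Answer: 3/5270 + I/7905 ≈ 0.00056926 + 0.0001265*I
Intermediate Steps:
J = -5/3 (J = -7/3 + (⅓)*2 = -7/3 + ⅔ = -5/3 ≈ -1.6667)
C(S, A) = A - S
g(l) = (3 + l)*(-5/3 + l) (g(l) = (l - 5/3)*(l + 3) = (-5/3 + l)*(3 + l) = (3 + l)*(-5/3 + l))
1/(g(√(C(-2, -2) - 1))*(-279)) = 1/((-5 + (√((-2 - 1*(-2)) - 1))² + 4*√((-2 - 1*(-2)) - 1)/3)*(-279)) = 1/((-5 + (√((-2 + 2) - 1))² + 4*√((-2 + 2) - 1)/3)*(-279)) = 1/((-5 + (√(0 - 1))² + 4*√(0 - 1)/3)*(-279)) = 1/((-5 + (√(-1))² + 4*√(-1)/3)*(-279)) = 1/((-5 + I² + 4*I/3)*(-279)) = 1/((-5 - 1 + 4*I/3)*(-279)) = 1/((-6 + 4*I/3)*(-279)) = 1/(1674 - 372*I) = (1674 + 372*I)/2940660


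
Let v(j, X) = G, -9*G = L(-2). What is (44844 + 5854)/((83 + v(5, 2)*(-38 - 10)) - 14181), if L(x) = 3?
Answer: -25349/7041 ≈ -3.6002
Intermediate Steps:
G = -⅓ (G = -⅑*3 = -⅓ ≈ -0.33333)
v(j, X) = -⅓
(44844 + 5854)/((83 + v(5, 2)*(-38 - 10)) - 14181) = (44844 + 5854)/((83 - (-38 - 10)/3) - 14181) = 50698/((83 - ⅓*(-48)) - 14181) = 50698/((83 + 16) - 14181) = 50698/(99 - 14181) = 50698/(-14082) = 50698*(-1/14082) = -25349/7041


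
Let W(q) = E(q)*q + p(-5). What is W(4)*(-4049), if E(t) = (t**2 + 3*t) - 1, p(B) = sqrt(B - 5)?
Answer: -437292 - 4049*I*sqrt(10) ≈ -4.3729e+5 - 12804.0*I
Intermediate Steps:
p(B) = sqrt(-5 + B)
E(t) = -1 + t**2 + 3*t
W(q) = I*sqrt(10) + q*(-1 + q**2 + 3*q) (W(q) = (-1 + q**2 + 3*q)*q + sqrt(-5 - 5) = q*(-1 + q**2 + 3*q) + sqrt(-10) = q*(-1 + q**2 + 3*q) + I*sqrt(10) = I*sqrt(10) + q*(-1 + q**2 + 3*q))
W(4)*(-4049) = (I*sqrt(10) + 4*(-1 + 4**2 + 3*4))*(-4049) = (I*sqrt(10) + 4*(-1 + 16 + 12))*(-4049) = (I*sqrt(10) + 4*27)*(-4049) = (I*sqrt(10) + 108)*(-4049) = (108 + I*sqrt(10))*(-4049) = -437292 - 4049*I*sqrt(10)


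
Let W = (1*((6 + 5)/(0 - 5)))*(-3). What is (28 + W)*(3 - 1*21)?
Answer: -3114/5 ≈ -622.80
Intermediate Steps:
W = 33/5 (W = (1*(11/(-5)))*(-3) = (1*(11*(-⅕)))*(-3) = (1*(-11/5))*(-3) = -11/5*(-3) = 33/5 ≈ 6.6000)
(28 + W)*(3 - 1*21) = (28 + 33/5)*(3 - 1*21) = 173*(3 - 21)/5 = (173/5)*(-18) = -3114/5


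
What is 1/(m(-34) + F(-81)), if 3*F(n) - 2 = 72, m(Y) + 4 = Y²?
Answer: 3/3530 ≈ 0.00084986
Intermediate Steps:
m(Y) = -4 + Y²
F(n) = 74/3 (F(n) = ⅔ + (⅓)*72 = ⅔ + 24 = 74/3)
1/(m(-34) + F(-81)) = 1/((-4 + (-34)²) + 74/3) = 1/((-4 + 1156) + 74/3) = 1/(1152 + 74/3) = 1/(3530/3) = 3/3530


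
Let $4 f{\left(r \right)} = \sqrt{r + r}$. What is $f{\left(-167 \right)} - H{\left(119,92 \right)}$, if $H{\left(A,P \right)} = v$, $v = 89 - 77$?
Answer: $-12 + \frac{i \sqrt{334}}{4} \approx -12.0 + 4.5689 i$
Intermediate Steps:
$f{\left(r \right)} = \frac{\sqrt{2} \sqrt{r}}{4}$ ($f{\left(r \right)} = \frac{\sqrt{r + r}}{4} = \frac{\sqrt{2 r}}{4} = \frac{\sqrt{2} \sqrt{r}}{4}$)
$v = 12$
$H{\left(A,P \right)} = 12$
$f{\left(-167 \right)} - H{\left(119,92 \right)} = \frac{\sqrt{2} \sqrt{-167}}{4} - 12 = \frac{\sqrt{2} i \sqrt{167}}{4} - 12 = \frac{i \sqrt{334}}{4} - 12 = -12 + \frac{i \sqrt{334}}{4}$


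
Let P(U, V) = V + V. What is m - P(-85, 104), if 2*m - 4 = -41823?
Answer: -42235/2 ≈ -21118.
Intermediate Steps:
P(U, V) = 2*V
m = -41819/2 (m = 2 + (½)*(-41823) = 2 - 41823/2 = -41819/2 ≈ -20910.)
m - P(-85, 104) = -41819/2 - 2*104 = -41819/2 - 1*208 = -41819/2 - 208 = -42235/2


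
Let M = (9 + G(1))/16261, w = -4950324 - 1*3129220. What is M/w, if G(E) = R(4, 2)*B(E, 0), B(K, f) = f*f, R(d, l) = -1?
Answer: -9/131381464984 ≈ -6.8503e-11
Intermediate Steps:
w = -8079544 (w = -4950324 - 3129220 = -8079544)
B(K, f) = f²
G(E) = 0 (G(E) = -1*0² = -1*0 = 0)
M = 9/16261 (M = (9 + 0)/16261 = (1/16261)*9 = 9/16261 ≈ 0.00055347)
M/w = (9/16261)/(-8079544) = (9/16261)*(-1/8079544) = -9/131381464984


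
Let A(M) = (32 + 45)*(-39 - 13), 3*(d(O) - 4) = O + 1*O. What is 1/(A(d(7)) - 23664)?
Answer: -1/27668 ≈ -3.6143e-5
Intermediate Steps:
d(O) = 4 + 2*O/3 (d(O) = 4 + (O + 1*O)/3 = 4 + (O + O)/3 = 4 + (2*O)/3 = 4 + 2*O/3)
A(M) = -4004 (A(M) = 77*(-52) = -4004)
1/(A(d(7)) - 23664) = 1/(-4004 - 23664) = 1/(-27668) = -1/27668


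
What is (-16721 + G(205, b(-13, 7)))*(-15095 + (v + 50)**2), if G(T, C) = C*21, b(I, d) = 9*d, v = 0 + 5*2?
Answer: 177000010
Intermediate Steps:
v = 10 (v = 0 + 10 = 10)
G(T, C) = 21*C
(-16721 + G(205, b(-13, 7)))*(-15095 + (v + 50)**2) = (-16721 + 21*(9*7))*(-15095 + (10 + 50)**2) = (-16721 + 21*63)*(-15095 + 60**2) = (-16721 + 1323)*(-15095 + 3600) = -15398*(-11495) = 177000010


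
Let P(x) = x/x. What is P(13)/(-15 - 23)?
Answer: -1/38 ≈ -0.026316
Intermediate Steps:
P(x) = 1
P(13)/(-15 - 23) = 1/(-15 - 23) = 1/(-38) = 1*(-1/38) = -1/38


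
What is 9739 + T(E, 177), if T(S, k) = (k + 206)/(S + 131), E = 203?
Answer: 3253209/334 ≈ 9740.1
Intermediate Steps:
T(S, k) = (206 + k)/(131 + S)
9739 + T(E, 177) = 9739 + (206 + 177)/(131 + 203) = 9739 + 383/334 = 3253209/334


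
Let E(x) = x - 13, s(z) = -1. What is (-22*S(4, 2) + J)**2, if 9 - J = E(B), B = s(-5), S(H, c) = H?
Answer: 4225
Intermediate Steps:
B = -1
E(x) = -13 + x
J = 23 (J = 9 - (-13 - 1) = 9 - 1*(-14) = 9 + 14 = 23)
(-22*S(4, 2) + J)**2 = (-22*4 + 23)**2 = (-88 + 23)**2 = (-65)**2 = 4225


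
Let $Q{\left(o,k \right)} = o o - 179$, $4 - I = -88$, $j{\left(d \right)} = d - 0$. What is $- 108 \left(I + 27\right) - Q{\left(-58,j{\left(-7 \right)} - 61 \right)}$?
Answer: $-16037$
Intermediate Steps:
$j{\left(d \right)} = d$ ($j{\left(d \right)} = d + 0 = d$)
$I = 92$ ($I = 4 - -88 = 4 + 88 = 92$)
$Q{\left(o,k \right)} = -179 + o^{2}$ ($Q{\left(o,k \right)} = o^{2} - 179 = -179 + o^{2}$)
$- 108 \left(I + 27\right) - Q{\left(-58,j{\left(-7 \right)} - 61 \right)} = - 108 \left(92 + 27\right) - \left(-179 + \left(-58\right)^{2}\right) = \left(-108\right) 119 - \left(-179 + 3364\right) = -12852 - 3185 = -16037$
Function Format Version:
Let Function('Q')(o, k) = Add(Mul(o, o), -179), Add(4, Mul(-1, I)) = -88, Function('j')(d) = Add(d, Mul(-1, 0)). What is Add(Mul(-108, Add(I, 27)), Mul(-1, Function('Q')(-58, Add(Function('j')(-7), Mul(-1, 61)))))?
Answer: -16037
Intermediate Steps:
Function('j')(d) = d (Function('j')(d) = Add(d, 0) = d)
I = 92 (I = Add(4, Mul(-1, -88)) = Add(4, 88) = 92)
Function('Q')(o, k) = Add(-179, Pow(o, 2)) (Function('Q')(o, k) = Add(Pow(o, 2), -179) = Add(-179, Pow(o, 2)))
Add(Mul(-108, Add(I, 27)), Mul(-1, Function('Q')(-58, Add(Function('j')(-7), Mul(-1, 61))))) = Add(Mul(-108, Add(92, 27)), Mul(-1, Add(-179, Pow(-58, 2)))) = Add(Mul(-108, 119), Mul(-1, Add(-179, 3364))) = Add(-12852, Mul(-1, 3185)) = Add(-12852, -3185) = -16037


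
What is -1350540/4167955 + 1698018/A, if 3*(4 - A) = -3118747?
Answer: 486279401706/371395633367 ≈ 1.3093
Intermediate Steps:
A = 3118759/3 (A = 4 - 1/3*(-3118747) = 4 + 3118747/3 = 3118759/3 ≈ 1.0396e+6)
-1350540/4167955 + 1698018/A = -1350540/4167955 + 1698018/(3118759/3) = -1350540*1/4167955 + 1698018*(3/3118759) = -270108/833591 + 727722/445537 = 486279401706/371395633367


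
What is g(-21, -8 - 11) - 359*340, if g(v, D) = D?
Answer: -122079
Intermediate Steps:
g(-21, -8 - 11) - 359*340 = (-8 - 11) - 359*340 = -19 - 122060 = -122079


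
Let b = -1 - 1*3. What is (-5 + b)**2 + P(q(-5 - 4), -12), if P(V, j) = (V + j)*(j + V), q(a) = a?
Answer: 522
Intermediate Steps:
b = -4 (b = -1 - 3 = -4)
P(V, j) = (V + j)**2 (P(V, j) = (V + j)*(V + j) = (V + j)**2)
(-5 + b)**2 + P(q(-5 - 4), -12) = (-5 - 4)**2 + ((-5 - 4) - 12)**2 = (-9)**2 + (-9 - 12)**2 = 81 + (-21)**2 = 81 + 441 = 522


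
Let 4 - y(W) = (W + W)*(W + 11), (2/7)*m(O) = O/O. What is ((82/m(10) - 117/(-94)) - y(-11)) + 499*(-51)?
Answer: -16731839/658 ≈ -25428.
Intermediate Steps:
m(O) = 7/2 (m(O) = 7*(O/O)/2 = (7/2)*1 = 7/2)
y(W) = 4 - 2*W*(11 + W) (y(W) = 4 - (W + W)*(W + 11) = 4 - 2*W*(11 + W))
((82/m(10) - 117/(-94)) - y(-11)) + 499*(-51) = ((82/(7/2) - 117/(-94)) - (4 - 22*(-11) - 2*(-11)²)) + 499*(-51) = ((82*(2/7) - 117*(-1/94)) - (4 + 242 - 2*121)) - 25449 = ((164/7 + 117/94) - (4 + 242 - 242)) - 25449 = (16235/658 - 1*4) - 25449 = (16235/658 - 4) - 25449 = 13603/658 - 25449 = -16731839/658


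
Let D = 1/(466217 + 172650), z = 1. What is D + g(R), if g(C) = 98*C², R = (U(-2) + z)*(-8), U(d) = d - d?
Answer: 4006973825/638867 ≈ 6272.0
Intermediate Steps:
U(d) = 0
D = 1/638867 ≈ 1.5653e-6
R = -8 (R = (0 + 1)*(-8) = 1*(-8) = -8)
D + g(R) = 1/638867 + 98*(-8)² = 1/638867 + 98*64 = 1/638867 + 6272 = 4006973825/638867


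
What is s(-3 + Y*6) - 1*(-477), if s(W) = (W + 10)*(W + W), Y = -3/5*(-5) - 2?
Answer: 555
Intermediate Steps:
Y = 1 (Y = -3*⅕*(-5) - 2 = -⅗*(-5) - 2 = 3 - 2 = 1)
s(W) = 2*W*(10 + W) (s(W) = (10 + W)*(2*W) = 2*W*(10 + W))
s(-3 + Y*6) - 1*(-477) = 2*(-3 + 1*6)*(10 + (-3 + 1*6)) - 1*(-477) = 2*(-3 + 6)*(10 + (-3 + 6)) + 477 = 2*3*(10 + 3) + 477 = 2*3*13 + 477 = 78 + 477 = 555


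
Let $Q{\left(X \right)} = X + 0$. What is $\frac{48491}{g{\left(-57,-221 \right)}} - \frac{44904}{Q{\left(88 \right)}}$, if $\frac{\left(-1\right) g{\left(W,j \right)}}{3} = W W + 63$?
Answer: $- \frac{56304169}{109296} \approx -515.15$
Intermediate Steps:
$g{\left(W,j \right)} = -189 - 3 W^{2}$ ($g{\left(W,j \right)} = - 3 \left(W W + 63\right) = - 3 \left(W^{2} + 63\right) = - 3 \left(63 + W^{2}\right) = -189 - 3 W^{2}$)
$Q{\left(X \right)} = X$
$\frac{48491}{g{\left(-57,-221 \right)}} - \frac{44904}{Q{\left(88 \right)}} = \frac{48491}{-189 - 3 \left(-57\right)^{2}} - \frac{44904}{88} = \frac{48491}{-189 - 9747} - \frac{5613}{11} = \frac{48491}{-9936} - \frac{5613}{11} = 48491 \left(- \frac{1}{9936}\right) - \frac{5613}{11} = - \frac{48491}{9936} - \frac{5613}{11} = - \frac{56304169}{109296}$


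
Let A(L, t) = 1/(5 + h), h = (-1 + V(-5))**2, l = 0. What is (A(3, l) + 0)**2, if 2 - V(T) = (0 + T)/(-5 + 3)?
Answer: 16/841 ≈ 0.019025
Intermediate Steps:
V(T) = 2 + T/2 (V(T) = 2 - (0 + T)/(-5 + 3) = 2 - T/(-2) = 2 - T*(-1)/2 = 2 - (-1)*T/2 = 2 + T/2)
h = 9/4 (h = (-1 + (2 + (1/2)*(-5)))**2 = (-1 + (2 - 5/2))**2 = (-1 - 1/2)**2 = (-3/2)**2 = 9/4 ≈ 2.2500)
A(L, t) = 4/29 (A(L, t) = 1/(5 + 9/4) = 1/(29/4) = 4/29)
(A(3, l) + 0)**2 = (4/29 + 0)**2 = (4/29)**2 = 16/841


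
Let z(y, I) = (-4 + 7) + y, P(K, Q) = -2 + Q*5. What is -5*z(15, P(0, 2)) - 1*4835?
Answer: -4925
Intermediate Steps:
P(K, Q) = -2 + 5*Q
z(y, I) = 3 + y
-5*z(15, P(0, 2)) - 1*4835 = -5*(3 + 15) - 1*4835 = -5*18 - 4835 = -90 - 4835 = -4925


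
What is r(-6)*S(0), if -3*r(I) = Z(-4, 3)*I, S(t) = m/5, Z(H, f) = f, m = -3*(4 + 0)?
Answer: -72/5 ≈ -14.400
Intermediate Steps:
m = -12 (m = -3*4 = -12)
S(t) = -12/5
r(I) = -I
r(-6)*S(0) = -1*(-6)*(-12/5) = 6*(-12/5) = -72/5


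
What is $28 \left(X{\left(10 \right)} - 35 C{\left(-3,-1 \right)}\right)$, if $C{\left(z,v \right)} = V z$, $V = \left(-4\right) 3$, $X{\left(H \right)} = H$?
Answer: $-35000$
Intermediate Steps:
$V = -12$
$C{\left(z,v \right)} = - 12 z$
$28 \left(X{\left(10 \right)} - 35 C{\left(-3,-1 \right)}\right) = 28 \left(10 - 35 \left(\left(-12\right) \left(-3\right)\right)\right) = 28 \left(10 - 1260\right) = 28 \left(-1250\right) = -35000$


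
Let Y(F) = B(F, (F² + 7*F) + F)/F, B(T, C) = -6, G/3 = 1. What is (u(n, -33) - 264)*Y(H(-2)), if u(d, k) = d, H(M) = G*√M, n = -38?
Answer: -302*I*√2 ≈ -427.09*I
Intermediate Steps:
G = 3 (G = 3*1 = 3)
H(M) = 3*√M
Y(F) = -6/F
(u(n, -33) - 264)*Y(H(-2)) = (-38 - 264)*(-6*(-I*√2/6)) = -(-1812)/(3*(I*√2)) = -(-1812)/(3*I*√2) = -(-1812)*(-I*√2/6) = -302*I*√2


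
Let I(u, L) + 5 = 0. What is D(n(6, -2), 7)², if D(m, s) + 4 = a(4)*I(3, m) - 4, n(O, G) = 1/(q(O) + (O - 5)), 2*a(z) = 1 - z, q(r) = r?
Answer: ¼ ≈ 0.25000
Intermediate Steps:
I(u, L) = -5 (I(u, L) = -5 + 0 = -5)
a(z) = ½ - z/2 (a(z) = (1 - z)/2 = ½ - z/2)
n(O, G) = 1/(-5 + 2*O) (n(O, G) = 1/(O + (O - 5)) = 1/(O + (-5 + O)) = 1/(-5 + 2*O))
D(m, s) = -½ (D(m, s) = -4 + ((½ - ½*4)*(-5) - 4) = -4 + ((½ - 2)*(-5) - 4) = -4 + (-3/2*(-5) - 4) = -4 + (15/2 - 4) = -4 + 7/2 = -½)
D(n(6, -2), 7)² = (-½)² = ¼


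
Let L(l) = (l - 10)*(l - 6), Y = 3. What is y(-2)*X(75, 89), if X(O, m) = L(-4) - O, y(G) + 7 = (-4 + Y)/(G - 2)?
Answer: -1755/4 ≈ -438.75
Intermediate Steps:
L(l) = (-10 + l)*(-6 + l)
y(G) = -7 - 1/(-2 + G) (y(G) = -7 + (-4 + 3)/(G - 2) = -7 - 1/(-2 + G))
X(O, m) = 140 - O (X(O, m) = (60 + (-4)**2 - 16*(-4)) - O = (60 + 16 + 64) - O = 140 - O)
y(-2)*X(75, 89) = ((13 - 7*(-2))/(-2 - 2))*(140 - 1*75) = ((13 + 14)/(-4))*(140 - 75) = -1/4*27*65 = -27/4*65 = -1755/4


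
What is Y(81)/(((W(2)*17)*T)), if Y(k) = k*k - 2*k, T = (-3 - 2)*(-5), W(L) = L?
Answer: 6399/850 ≈ 7.5282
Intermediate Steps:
T = 25 (T = -5*(-5) = 25)
Y(k) = k**2 - 2*k
Y(81)/(((W(2)*17)*T)) = (81*(-2 + 81))/(((2*17)*25)) = (81*79)/((34*25)) = 6399/850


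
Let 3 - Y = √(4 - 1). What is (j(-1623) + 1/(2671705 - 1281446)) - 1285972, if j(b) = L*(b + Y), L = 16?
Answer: -1823869660027/1390259 - 16*√3 ≈ -1.3119e+6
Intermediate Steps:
Y = 3 - √3 (Y = 3 - √(4 - 1) = 3 - √3 ≈ 1.2680)
j(b) = 48 - 16*√3 + 16*b (j(b) = 16*(b + (3 - √3)) = 16*(3 + b - √3) = 48 - 16*√3 + 16*b)
(j(-1623) + 1/(2671705 - 1281446)) - 1285972 = ((48 - 16*√3 + 16*(-1623)) + 1/(2671705 - 1281446)) - 1285972 = ((48 - 16*√3 - 25968) + 1/1390259) - 1285972 = ((-25920 - 16*√3) + 1/1390259) - 1285972 = (-36035513279/1390259 - 16*√3) - 1285972 = -1823869660027/1390259 - 16*√3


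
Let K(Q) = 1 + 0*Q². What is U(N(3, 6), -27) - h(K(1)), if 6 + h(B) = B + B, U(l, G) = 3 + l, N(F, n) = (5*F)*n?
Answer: 97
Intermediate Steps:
N(F, n) = 5*F*n
K(Q) = 1 (K(Q) = 1 + 0 = 1)
h(B) = -6 + 2*B (h(B) = -6 + (B + B) = -6 + 2*B)
U(N(3, 6), -27) - h(K(1)) = (3 + 5*3*6) - (-6 + 2*1) = (3 + 90) - (-6 + 2) = 93 - 1*(-4) = 93 + 4 = 97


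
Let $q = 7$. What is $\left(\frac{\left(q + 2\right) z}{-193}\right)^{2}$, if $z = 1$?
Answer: $\frac{81}{37249} \approx 0.0021746$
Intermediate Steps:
$\left(\frac{\left(q + 2\right) z}{-193}\right)^{2} = \left(\frac{\left(7 + 2\right) 1}{-193}\right)^{2} = \left(9 \cdot 1 \left(- \frac{1}{193}\right)\right)^{2} = \left(9 \left(- \frac{1}{193}\right)\right)^{2} = \left(- \frac{9}{193}\right)^{2} = \frac{81}{37249}$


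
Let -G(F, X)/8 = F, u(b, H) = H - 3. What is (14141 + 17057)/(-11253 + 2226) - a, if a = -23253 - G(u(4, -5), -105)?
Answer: 210451361/9027 ≈ 23314.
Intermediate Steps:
u(b, H) = -3 + H
G(F, X) = -8*F
a = -23317 (a = -23253 - (-8)*(-3 - 5) = -23253 - (-8)*(-8) = -23253 - 1*64 = -23253 - 64 = -23317)
(14141 + 17057)/(-11253 + 2226) - a = (14141 + 17057)/(-11253 + 2226) - 1*(-23317) = 31198/(-9027) + 23317 = 31198*(-1/9027) + 23317 = -31198/9027 + 23317 = 210451361/9027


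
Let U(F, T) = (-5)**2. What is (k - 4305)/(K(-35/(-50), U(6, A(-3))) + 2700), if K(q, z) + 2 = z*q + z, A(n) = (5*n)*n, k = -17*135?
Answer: -4400/1827 ≈ -2.4083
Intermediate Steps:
k = -2295
A(n) = 5*n**2
U(F, T) = 25
K(q, z) = -2 + z + q*z (K(q, z) = -2 + (z*q + z) = -2 + (q*z + z) = -2 + (z + q*z) = -2 + z + q*z)
(k - 4305)/(K(-35/(-50), U(6, A(-3))) + 2700) = (-2295 - 4305)/((-2 + 25 - 35/(-50)*25) + 2700) = -6600/((-2 + 25 - 35*(-1/50)*25) + 2700) = -6600/((-2 + 25 + (7/10)*25) + 2700) = -6600/((-2 + 25 + 35/2) + 2700) = -6600/(81/2 + 2700) = -6600/5481/2 = -6600*2/5481 = -4400/1827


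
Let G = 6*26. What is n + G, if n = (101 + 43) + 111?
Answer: 411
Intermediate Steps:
G = 156
n = 255 (n = 144 + 111 = 255)
n + G = 255 + 156 = 411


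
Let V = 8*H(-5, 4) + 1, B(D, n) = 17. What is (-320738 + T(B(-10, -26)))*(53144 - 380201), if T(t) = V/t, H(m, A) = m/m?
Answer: 1783290393609/17 ≈ 1.0490e+11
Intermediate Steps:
H(m, A) = 1
V = 9 (V = 8*1 + 1 = 8 + 1 = 9)
T(t) = 9/t
(-320738 + T(B(-10, -26)))*(53144 - 380201) = (-320738 + 9/17)*(53144 - 380201) = (-320738 + 9*(1/17))*(-327057) = (-320738 + 9/17)*(-327057) = -5452537/17*(-327057) = 1783290393609/17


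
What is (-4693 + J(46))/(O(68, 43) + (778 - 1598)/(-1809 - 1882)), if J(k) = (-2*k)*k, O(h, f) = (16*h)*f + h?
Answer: -32942175/172931552 ≈ -0.19049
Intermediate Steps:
O(h, f) = h + 16*f*h (O(h, f) = 16*f*h + h = h + 16*f*h)
J(k) = -2*k²
(-4693 + J(46))/(O(68, 43) + (778 - 1598)/(-1809 - 1882)) = (-4693 - 2*46²)/(68*(1 + 16*43) + (778 - 1598)/(-1809 - 1882)) = (-4693 - 2*2116)/(68*(1 + 688) - 820/(-3691)) = (-4693 - 4232)/(68*689 - 820*(-1/3691)) = -8925/(46852 + 820/3691) = -8925/172931552/3691 = -8925*3691/172931552 = -32942175/172931552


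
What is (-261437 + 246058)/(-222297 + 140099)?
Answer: 15379/82198 ≈ 0.18710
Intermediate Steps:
(-261437 + 246058)/(-222297 + 140099) = -15379/(-82198) = -15379*(-1/82198) = 15379/82198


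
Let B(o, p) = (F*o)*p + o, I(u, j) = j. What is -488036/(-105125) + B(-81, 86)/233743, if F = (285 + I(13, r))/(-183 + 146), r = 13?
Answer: 4438685517551/909172616375 ≈ 4.8821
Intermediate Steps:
F = -298/37 (F = (285 + 13)/(-183 + 146) = 298/(-37) = 298*(-1/37) = -298/37 ≈ -8.0540)
B(o, p) = o - 298*o*p/37 (B(o, p) = (-298*o/37)*p + o = -298*o*p/37 + o = o - 298*o*p/37)
-488036/(-105125) + B(-81, 86)/233743 = -488036/(-105125) + ((1/37)*(-81)*(37 - 298*86))/233743 = -488036*(-1/105125) + ((1/37)*(-81)*(37 - 25628))*(1/233743) = 488036/105125 + ((1/37)*(-81)*(-25591))*(1/233743) = 488036/105125 + (2072871/37)*(1/233743) = 488036/105125 + 2072871/8648491 = 4438685517551/909172616375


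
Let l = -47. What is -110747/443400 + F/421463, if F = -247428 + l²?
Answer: -155405867461/186876694200 ≈ -0.83160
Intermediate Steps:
F = -245219 (F = -247428 + (-47)² = -247428 + 2209 = -245219)
-110747/443400 + F/421463 = -110747/443400 - 245219/421463 = -155405867461/186876694200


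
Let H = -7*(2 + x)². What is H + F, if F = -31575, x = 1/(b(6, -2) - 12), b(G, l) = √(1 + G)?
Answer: -593111732/18769 + 3668*√7/18769 ≈ -31600.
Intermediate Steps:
x = 1/(-12 + √7) (x = 1/(√(1 + 6) - 12) = 1/(√7 - 12) = 1/(-12 + √7) ≈ -0.10690)
H = -7*(262/137 - √7/137)² (H = -7*(2 + (-12/137 - √7/137))² = -7*(262/137 - √7/137)² ≈ -25.087)
H + F = (-480557/18769 + 3668*√7/18769) - 31575 = -593111732/18769 + 3668*√7/18769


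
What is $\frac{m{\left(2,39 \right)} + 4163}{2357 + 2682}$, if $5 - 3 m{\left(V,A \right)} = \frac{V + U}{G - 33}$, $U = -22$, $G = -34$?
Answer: $\frac{279026}{337613} \approx 0.82647$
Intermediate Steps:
$m{\left(V,A \right)} = \frac{313}{201} + \frac{V}{201}$ ($m{\left(V,A \right)} = \frac{5}{3} - \frac{\left(V - 22\right) \frac{1}{-34 - 33}}{3} = \frac{5}{3} - \frac{\left(-22 + V\right) \frac{1}{-67}}{3} = \frac{5}{3} - \frac{\left(-22 + V\right) \left(- \frac{1}{67}\right)}{3} = \frac{5}{3} - \frac{\frac{22}{67} - \frac{V}{67}}{3} = \frac{5}{3} + \left(- \frac{22}{201} + \frac{V}{201}\right) = \frac{313}{201} + \frac{V}{201}$)
$\frac{m{\left(2,39 \right)} + 4163}{2357 + 2682} = \frac{\left(\frac{313}{201} + \frac{1}{201} \cdot 2\right) + 4163}{2357 + 2682} = \frac{\left(\frac{313}{201} + \frac{2}{201}\right) + 4163}{5039} = \left(\frac{105}{67} + 4163\right) \frac{1}{5039} = \frac{279026}{67} \cdot \frac{1}{5039} = \frac{279026}{337613}$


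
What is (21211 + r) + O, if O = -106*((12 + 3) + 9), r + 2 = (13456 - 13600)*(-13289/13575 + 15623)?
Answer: -10094849803/4525 ≈ -2.2309e+6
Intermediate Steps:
r = -10179317978/4525 (r = -2 + (13456 - 13600)*(-13289/13575 + 15623) = -2 - 144*(-13289*1/13575 + 15623) = -2 - 144*(-13289/13575 + 15623) = -2 - 144*212068936/13575 = -2 - 10179308928/4525 = -10179317978/4525 ≈ -2.2496e+6)
O = -2544 (O = -106*(15 + 9) = -106*24 = -2544)
(21211 + r) + O = (21211 - 10179317978/4525) - 2544 = -10083338203/4525 - 2544 = -10094849803/4525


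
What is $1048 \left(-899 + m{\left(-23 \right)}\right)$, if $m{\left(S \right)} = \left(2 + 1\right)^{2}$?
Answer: $-932720$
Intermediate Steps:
$m{\left(S \right)} = 9$ ($m{\left(S \right)} = 3^{2} = 9$)
$1048 \left(-899 + m{\left(-23 \right)}\right) = 1048 \left(-899 + 9\right) = 1048 \left(-890\right) = -932720$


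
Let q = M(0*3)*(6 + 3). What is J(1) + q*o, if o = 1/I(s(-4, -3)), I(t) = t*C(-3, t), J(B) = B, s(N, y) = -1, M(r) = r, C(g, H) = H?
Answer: 1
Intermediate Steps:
I(t) = t² (I(t) = t*t = t²)
o = 1 (o = 1/((-1)²) = 1/1 = 1)
q = 0 (q = (0*3)*(6 + 3) = 0*9 = 0)
J(1) + q*o = 1 + 0*1 = 1 + 0 = 1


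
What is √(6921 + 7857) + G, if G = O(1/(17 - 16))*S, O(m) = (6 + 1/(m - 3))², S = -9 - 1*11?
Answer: -605 + 3*√1642 ≈ -483.44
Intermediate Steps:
S = -20 (S = -9 - 11 = -20)
O(m) = (6 + 1/(-3 + m))²
G = -605 (G = ((-17 + 6/(17 - 16))²/(-3 + 1/(17 - 16))²)*(-20) = ((-17 + 6/1)²/(-3 + 1/1)²)*(-20) = ((-17 + 6*1)²/(-3 + 1)²)*(-20) = ((-17 + 6)²/(-2)²)*(-20) = ((-11)²*(¼))*(-20) = (121*(¼))*(-20) = (121/4)*(-20) = -605)
√(6921 + 7857) + G = √(6921 + 7857) - 605 = √14778 - 605 = 3*√1642 - 605 = -605 + 3*√1642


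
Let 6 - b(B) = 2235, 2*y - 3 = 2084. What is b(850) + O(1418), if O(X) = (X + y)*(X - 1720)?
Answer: -745602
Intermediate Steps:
y = 2087/2 (y = 3/2 + (½)*2084 = 3/2 + 1042 = 2087/2 ≈ 1043.5)
b(B) = -2229 (b(B) = 6 - 1*2235 = 6 - 2235 = -2229)
O(X) = (-1720 + X)*(2087/2 + X) (O(X) = (X + 2087/2)*(X - 1720) = (2087/2 + X)*(-1720 + X) = (-1720 + X)*(2087/2 + X))
b(850) + O(1418) = -2229 + (-1794820 + 1418² - 1353/2*1418) = -2229 + (-1794820 + 2010724 - 959277) = -2229 - 743373 = -745602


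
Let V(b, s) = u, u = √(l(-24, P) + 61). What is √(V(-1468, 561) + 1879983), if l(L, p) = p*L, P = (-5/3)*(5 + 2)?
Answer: √(1879983 + √341) ≈ 1371.1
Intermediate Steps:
P = -35/3 (P = -5*⅓*7 = -5/3*7 = -35/3 ≈ -11.667)
l(L, p) = L*p
u = √341 (u = √(-24*(-35/3) + 61) = √(280 + 61) = √341 ≈ 18.466)
V(b, s) = √341
√(V(-1468, 561) + 1879983) = √(√341 + 1879983) = √(1879983 + √341)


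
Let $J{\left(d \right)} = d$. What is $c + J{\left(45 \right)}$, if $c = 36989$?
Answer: $37034$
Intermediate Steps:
$c + J{\left(45 \right)} = 36989 + 45 = 37034$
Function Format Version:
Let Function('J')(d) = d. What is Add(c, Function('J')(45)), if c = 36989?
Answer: 37034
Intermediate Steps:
Add(c, Function('J')(45)) = Add(36989, 45) = 37034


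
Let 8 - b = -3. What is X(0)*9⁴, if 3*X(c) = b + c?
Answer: 24057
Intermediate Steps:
b = 11 (b = 8 - 1*(-3) = 8 + 3 = 11)
X(c) = 11/3 + c/3 (X(c) = (11 + c)/3 = 11/3 + c/3)
X(0)*9⁴ = (11/3 + (⅓)*0)*9⁴ = (11/3 + 0)*6561 = (11/3)*6561 = 24057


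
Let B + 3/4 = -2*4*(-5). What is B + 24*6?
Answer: 733/4 ≈ 183.25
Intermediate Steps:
B = 157/4 (B = -¾ - 2*4*(-5) = -¾ - 8*(-5) = -¾ + 40 = 157/4 ≈ 39.250)
B + 24*6 = 157/4 + 24*6 = 157/4 + 144 = 733/4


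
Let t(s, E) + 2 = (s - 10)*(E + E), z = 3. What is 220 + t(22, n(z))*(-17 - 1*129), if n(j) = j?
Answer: -10000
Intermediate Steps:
t(s, E) = -2 + 2*E*(-10 + s) (t(s, E) = -2 + (s - 10)*(E + E) = -2 + (-10 + s)*(2*E) = -2 + 2*E*(-10 + s))
220 + t(22, n(z))*(-17 - 1*129) = 220 + (-2 - 20*3 + 2*3*22)*(-17 - 1*129) = 220 + (-2 - 60 + 132)*(-17 - 129) = 220 + 70*(-146) = 220 - 10220 = -10000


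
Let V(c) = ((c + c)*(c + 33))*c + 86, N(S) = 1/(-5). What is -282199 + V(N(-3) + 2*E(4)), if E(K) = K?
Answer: -34643557/125 ≈ -2.7715e+5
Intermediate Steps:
N(S) = -1/5
V(c) = 86 + 2*c**2*(33 + c) (V(c) = ((2*c)*(33 + c))*c + 86 = (2*c*(33 + c))*c + 86 = 2*c**2*(33 + c) + 86 = 86 + 2*c**2*(33 + c))
-282199 + V(N(-3) + 2*E(4)) = -282199 + (86 + 2*(-1/5 + 2*4)**3 + 66*(-1/5 + 2*4)**2) = -282199 + (86 + 2*(-1/5 + 8)**3 + 66*(-1/5 + 8)**2) = -282199 + (86 + 2*(39/5)**3 + 66*(39/5)**2) = -282199 + (86 + 2*(59319/125) + 66*(1521/25)) = -282199 + (86 + 118638/125 + 100386/25) = -282199 + 631318/125 = -34643557/125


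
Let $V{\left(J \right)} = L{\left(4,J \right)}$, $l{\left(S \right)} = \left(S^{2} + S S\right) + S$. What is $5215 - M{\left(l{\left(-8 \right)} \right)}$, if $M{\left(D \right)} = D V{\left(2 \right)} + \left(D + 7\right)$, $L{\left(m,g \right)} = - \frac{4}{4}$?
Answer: $5208$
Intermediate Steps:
$l{\left(S \right)} = S + 2 S^{2}$ ($l{\left(S \right)} = \left(S^{2} + S^{2}\right) + S = 2 S^{2} + S = S + 2 S^{2}$)
$L{\left(m,g \right)} = -1$ ($L{\left(m,g \right)} = \left(-4\right) \frac{1}{4} = -1$)
$V{\left(J \right)} = -1$
$M{\left(D \right)} = 7$ ($M{\left(D \right)} = D \left(-1\right) + \left(D + 7\right) = - D + \left(7 + D\right) = 7$)
$5215 - M{\left(l{\left(-8 \right)} \right)} = 5215 - 7 = 5208$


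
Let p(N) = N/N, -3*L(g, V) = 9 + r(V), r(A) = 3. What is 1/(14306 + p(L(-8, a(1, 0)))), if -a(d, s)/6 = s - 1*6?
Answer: 1/14307 ≈ 6.9896e-5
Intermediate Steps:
a(d, s) = 36 - 6*s (a(d, s) = -6*(s - 1*6) = -6*(s - 6) = -6*(-6 + s) = 36 - 6*s)
L(g, V) = -4 (L(g, V) = -(9 + 3)/3 = -⅓*12 = -4)
p(N) = 1
1/(14306 + p(L(-8, a(1, 0)))) = 1/(14306 + 1) = 1/14307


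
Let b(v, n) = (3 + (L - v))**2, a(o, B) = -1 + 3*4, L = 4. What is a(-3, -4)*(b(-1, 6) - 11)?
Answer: 583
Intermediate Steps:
a(o, B) = 11 (a(o, B) = -1 + 12 = 11)
b(v, n) = (7 - v)**2 (b(v, n) = (3 + (4 - v))**2 = (7 - v)**2)
a(-3, -4)*(b(-1, 6) - 11) = 11*((7 - 1*(-1))**2 - 11) = 11*((7 + 1)**2 - 11) = 11*(8**2 - 11) = 11*(64 - 11) = 11*53 = 583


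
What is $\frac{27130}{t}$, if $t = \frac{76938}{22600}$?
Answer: $\frac{306569000}{38469} \approx 7969.3$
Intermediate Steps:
$t = \frac{38469}{11300}$ ($t = 76938 \cdot \frac{1}{22600} = \frac{38469}{11300} \approx 3.4043$)
$\frac{27130}{t} = \frac{27130}{\frac{38469}{11300}} = 27130 \cdot \frac{11300}{38469} = \frac{306569000}{38469}$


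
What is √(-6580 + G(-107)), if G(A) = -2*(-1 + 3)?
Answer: 2*I*√1646 ≈ 81.142*I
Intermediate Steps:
G(A) = -4 (G(A) = -2*2 = -4)
√(-6580 + G(-107)) = √(-6580 - 4) = √(-6584) = 2*I*√1646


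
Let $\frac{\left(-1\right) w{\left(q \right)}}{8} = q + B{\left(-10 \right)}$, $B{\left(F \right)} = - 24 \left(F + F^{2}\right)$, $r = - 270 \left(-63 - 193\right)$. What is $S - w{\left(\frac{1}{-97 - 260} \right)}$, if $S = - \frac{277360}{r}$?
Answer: $- \frac{1777075357}{102816} \approx -17284.0$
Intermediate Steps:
$r = 69120$ ($r = \left(-270\right) \left(-256\right) = 69120$)
$B{\left(F \right)} = - 24 F - 24 F^{2}$
$w{\left(q \right)} = 17280 - 8 q$ ($w{\left(q \right)} = - 8 \left(q - - 240 \left(1 - 10\right)\right) = - 8 \left(q - \left(-240\right) \left(-9\right)\right) = - 8 \left(q - 2160\right) = - 8 \left(-2160 + q\right) = 17280 - 8 q$)
$S = - \frac{3467}{864}$ ($S = - \frac{277360}{69120} = \left(-277360\right) \frac{1}{69120} = - \frac{3467}{864} \approx -4.0127$)
$S - w{\left(\frac{1}{-97 - 260} \right)} = - \frac{3467}{864} - \left(17280 - \frac{8}{-97 - 260}\right) = - \frac{3467}{864} - \left(17280 - \frac{8}{-357}\right) = - \frac{3467}{864} - \left(17280 - - \frac{8}{357}\right) = - \frac{3467}{864} - \left(17280 + \frac{8}{357}\right) = - \frac{3467}{864} - \frac{6168968}{357} = - \frac{1777075357}{102816}$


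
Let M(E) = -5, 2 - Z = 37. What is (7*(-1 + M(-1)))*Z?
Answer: 1470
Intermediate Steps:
Z = -35 (Z = 2 - 1*37 = 2 - 37 = -35)
(7*(-1 + M(-1)))*Z = (7*(-1 - 5))*(-35) = (7*(-6))*(-35) = -42*(-35) = 1470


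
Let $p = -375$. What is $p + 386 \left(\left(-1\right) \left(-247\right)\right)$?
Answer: $94967$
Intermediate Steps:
$p + 386 \left(\left(-1\right) \left(-247\right)\right) = -375 + 386 \left(\left(-1\right) \left(-247\right)\right) = -375 + 386 \cdot 247 = -375 + 95342 = 94967$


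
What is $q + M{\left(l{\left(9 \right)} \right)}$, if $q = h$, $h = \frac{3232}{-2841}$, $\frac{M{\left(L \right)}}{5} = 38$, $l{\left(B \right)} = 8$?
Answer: $\frac{536558}{2841} \approx 188.86$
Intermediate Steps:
$M{\left(L \right)} = 190$ ($M{\left(L \right)} = 5 \cdot 38 = 190$)
$h = - \frac{3232}{2841}$ ($h = 3232 \left(- \frac{1}{2841}\right) = - \frac{3232}{2841} \approx -1.1376$)
$q = - \frac{3232}{2841} \approx -1.1376$
$q + M{\left(l{\left(9 \right)} \right)} = - \frac{3232}{2841} + 190 = \frac{536558}{2841}$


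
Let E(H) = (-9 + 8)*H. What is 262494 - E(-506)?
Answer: 261988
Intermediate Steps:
E(H) = -H
262494 - E(-506) = 262494 - (-1)*(-506) = 262494 - 1*506 = 262494 - 506 = 261988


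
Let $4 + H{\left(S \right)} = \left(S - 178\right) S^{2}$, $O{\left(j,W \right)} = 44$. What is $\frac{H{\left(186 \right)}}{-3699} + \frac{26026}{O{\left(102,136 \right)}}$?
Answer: $\frac{3822389}{7398} \approx 516.68$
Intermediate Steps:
$H{\left(S \right)} = -4 + S^{2} \left(-178 + S\right)$ ($H{\left(S \right)} = -4 + \left(S - 178\right) S^{2} = -4 + \left(-178 + S\right) S^{2} = -4 + S^{2} \left(-178 + S\right)$)
$\frac{H{\left(186 \right)}}{-3699} + \frac{26026}{O{\left(102,136 \right)}} = \frac{-4 + 186^{3} - 178 \cdot 186^{2}}{-3699} + \frac{26026}{44} = \left(-4 + 6434856 - 6158088\right) \left(- \frac{1}{3699}\right) + 26026 \cdot \frac{1}{44} = \left(-4 + 6434856 - 6158088\right) \left(- \frac{1}{3699}\right) + \frac{1183}{2} = 276764 \left(- \frac{1}{3699}\right) + \frac{1183}{2} = - \frac{276764}{3699} + \frac{1183}{2} = \frac{3822389}{7398}$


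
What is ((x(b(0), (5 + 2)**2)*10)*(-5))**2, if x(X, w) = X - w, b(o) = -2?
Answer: 6502500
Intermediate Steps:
((x(b(0), (5 + 2)**2)*10)*(-5))**2 = (((-2 - (5 + 2)**2)*10)*(-5))**2 = (((-2 - 1*7**2)*10)*(-5))**2 = (((-2 - 1*49)*10)*(-5))**2 = (((-2 - 49)*10)*(-5))**2 = (-51*10*(-5))**2 = (-510*(-5))**2 = 2550**2 = 6502500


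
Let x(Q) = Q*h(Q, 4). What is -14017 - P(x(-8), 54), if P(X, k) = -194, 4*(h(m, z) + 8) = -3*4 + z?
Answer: -13823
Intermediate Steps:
h(m, z) = -11 + z/4 (h(m, z) = -8 + (-3*4 + z)/4 = -8 + (-12 + z)/4 = -8 + (-3 + z/4) = -11 + z/4)
x(Q) = -10*Q (x(Q) = Q*(-11 + (¼)*4) = Q*(-11 + 1) = Q*(-10) = -10*Q)
-14017 - P(x(-8), 54) = -14017 - 1*(-194) = -14017 + 194 = -13823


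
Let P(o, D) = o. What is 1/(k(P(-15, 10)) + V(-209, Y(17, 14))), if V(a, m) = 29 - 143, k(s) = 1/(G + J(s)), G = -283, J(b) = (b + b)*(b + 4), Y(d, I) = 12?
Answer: -47/5357 ≈ -0.0087736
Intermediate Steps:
J(b) = 2*b*(4 + b) (J(b) = (2*b)*(4 + b) = 2*b*(4 + b))
k(s) = 1/(-283 + 2*s*(4 + s))
V(a, m) = -114
1/(k(P(-15, 10)) + V(-209, Y(17, 14))) = 1/(1/(-283 + 2*(-15)*(4 - 15)) - 114) = 1/(1/(-283 + 2*(-15)*(-11)) - 114) = 1/(1/(-283 + 330) - 114) = 1/(1/47 - 114) = 1/(-5357/47) = -47/5357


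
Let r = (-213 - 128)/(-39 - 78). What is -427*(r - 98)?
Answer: 4750375/117 ≈ 40602.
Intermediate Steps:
r = 341/117 (r = -341/(-117) = -341*(-1/117) = 341/117 ≈ 2.9145)
-427*(r - 98) = -427*(341/117 - 98) = -427*(-11125/117) = 4750375/117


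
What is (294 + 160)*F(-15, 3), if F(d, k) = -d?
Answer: 6810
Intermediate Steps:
(294 + 160)*F(-15, 3) = (294 + 160)*(-1*(-15)) = 454*15 = 6810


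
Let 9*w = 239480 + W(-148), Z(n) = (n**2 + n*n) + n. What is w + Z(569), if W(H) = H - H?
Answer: 6072299/9 ≈ 6.7470e+5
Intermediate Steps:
W(H) = 0
Z(n) = n + 2*n**2 (Z(n) = (n**2 + n**2) + n = 2*n**2 + n = n + 2*n**2)
w = 239480/9 (w = (239480 + 0)/9 = (1/9)*239480 = 239480/9 ≈ 26609.)
w + Z(569) = 239480/9 + 569*(1 + 2*569) = 239480/9 + 569*(1 + 1138) = 239480/9 + 569*1139 = 239480/9 + 648091 = 6072299/9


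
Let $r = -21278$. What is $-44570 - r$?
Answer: $-23292$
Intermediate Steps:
$-44570 - r = -44570 - -21278 = -44570 + 21278 = -23292$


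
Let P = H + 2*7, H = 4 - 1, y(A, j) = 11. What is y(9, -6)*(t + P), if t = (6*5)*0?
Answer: 187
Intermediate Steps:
H = 3
P = 17 (P = 3 + 2*7 = 3 + 14 = 17)
t = 0 (t = 30*0 = 0)
y(9, -6)*(t + P) = 11*(0 + 17) = 11*17 = 187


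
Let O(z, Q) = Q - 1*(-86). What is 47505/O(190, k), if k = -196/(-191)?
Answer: 9073455/16622 ≈ 545.87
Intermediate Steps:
k = 196/191 (k = -196*(-1/191) = 196/191 ≈ 1.0262)
O(z, Q) = 86 + Q (O(z, Q) = Q + 86 = 86 + Q)
47505/O(190, k) = 47505/(86 + 196/191) = 47505/(16622/191) = 47505*(191/16622) = 9073455/16622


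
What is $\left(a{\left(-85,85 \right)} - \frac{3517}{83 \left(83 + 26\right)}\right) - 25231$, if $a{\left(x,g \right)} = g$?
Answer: $- \frac{227499379}{9047} \approx -25146.0$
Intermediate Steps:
$\left(a{\left(-85,85 \right)} - \frac{3517}{83 \left(83 + 26\right)}\right) - 25231 = \left(85 - \frac{3517}{83 \left(83 + 26\right)}\right) - 25231 = \left(85 - \frac{3517}{83 \cdot 109}\right) - 25231 = \left(85 - \frac{3517}{9047}\right) - 25231 = \frac{765478}{9047} - 25231 = - \frac{227499379}{9047}$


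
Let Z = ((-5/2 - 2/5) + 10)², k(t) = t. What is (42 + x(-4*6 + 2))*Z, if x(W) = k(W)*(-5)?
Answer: 191558/25 ≈ 7662.3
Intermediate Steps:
Z = 5041/100 (Z = ((-5*½ - 2*⅕) + 10)² = ((-5/2 - ⅖) + 10)² = (-29/10 + 10)² = (71/10)² = 5041/100 ≈ 50.410)
x(W) = -5*W (x(W) = W*(-5) = -5*W)
(42 + x(-4*6 + 2))*Z = (42 - 5*(-4*6 + 2))*(5041/100) = (42 - 5*(-24 + 2))*(5041/100) = (42 - 5*(-22))*(5041/100) = (42 + 110)*(5041/100) = 152*(5041/100) = 191558/25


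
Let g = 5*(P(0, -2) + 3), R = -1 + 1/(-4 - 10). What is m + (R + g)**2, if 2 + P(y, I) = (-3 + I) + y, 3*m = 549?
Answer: 122893/196 ≈ 627.00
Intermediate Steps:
m = 183 (m = (1/3)*549 = 183)
P(y, I) = -5 + I + y (P(y, I) = -2 + ((-3 + I) + y) = -2 + (-3 + I + y) = -5 + I + y)
R = -15/14 (R = -1 + 1/(-14) = -1 - 1/14 = -15/14 ≈ -1.0714)
g = -20 (g = 5*((-5 - 2 + 0) + 3) = 5*(-7 + 3) = 5*(-4) = -20)
m + (R + g)**2 = 183 + (-15/14 - 20)**2 = 183 + (-295/14)**2 = 183 + 87025/196 = 122893/196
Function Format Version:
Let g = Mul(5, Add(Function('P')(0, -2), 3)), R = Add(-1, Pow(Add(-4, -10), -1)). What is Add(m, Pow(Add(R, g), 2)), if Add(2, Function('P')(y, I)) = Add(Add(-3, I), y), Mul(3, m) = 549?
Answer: Rational(122893, 196) ≈ 627.00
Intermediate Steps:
m = 183 (m = Mul(Rational(1, 3), 549) = 183)
Function('P')(y, I) = Add(-5, I, y) (Function('P')(y, I) = Add(-2, Add(Add(-3, I), y)) = Add(-2, Add(-3, I, y)) = Add(-5, I, y))
R = Rational(-15, 14) (R = Add(-1, Pow(-14, -1)) = Add(-1, Rational(-1, 14)) = Rational(-15, 14) ≈ -1.0714)
g = -20 (g = Mul(5, Add(Add(-5, -2, 0), 3)) = Mul(5, Add(-7, 3)) = Mul(5, -4) = -20)
Add(m, Pow(Add(R, g), 2)) = Add(183, Pow(Add(Rational(-15, 14), -20), 2)) = Add(183, Pow(Rational(-295, 14), 2)) = Add(183, Rational(87025, 196)) = Rational(122893, 196)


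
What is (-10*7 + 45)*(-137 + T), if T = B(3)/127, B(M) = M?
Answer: 434900/127 ≈ 3424.4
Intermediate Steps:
T = 3/127 ≈ 0.023622
(-10*7 + 45)*(-137 + T) = (-10*7 + 45)*(-137 + 3/127) = (-70 + 45)*(-17396/127) = -25*(-17396/127) = 434900/127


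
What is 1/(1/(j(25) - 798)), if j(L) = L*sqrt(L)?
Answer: -673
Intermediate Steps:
j(L) = L**(3/2)
1/(1/(j(25) - 798)) = 1/(1/(25**(3/2) - 798)) = 1/(1/(125 - 798)) = 1/(1/(-673)) = 1/(-1/673) = -673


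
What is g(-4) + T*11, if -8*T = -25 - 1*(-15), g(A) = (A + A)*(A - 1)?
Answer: 215/4 ≈ 53.750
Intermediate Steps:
g(A) = 2*A*(-1 + A) (g(A) = (2*A)*(-1 + A) = 2*A*(-1 + A))
T = 5/4 (T = -(-25 - 1*(-15))/8 = -(-25 + 15)/8 = -⅛*(-10) = 5/4 ≈ 1.2500)
g(-4) + T*11 = 2*(-4)*(-1 - 4) + (5/4)*11 = 2*(-4)*(-5) + 55/4 = 40 + 55/4 = 215/4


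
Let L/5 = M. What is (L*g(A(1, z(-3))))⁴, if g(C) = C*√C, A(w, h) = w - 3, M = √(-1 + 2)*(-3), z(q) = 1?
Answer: 3240000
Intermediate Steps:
M = -3 (M = √1*(-3) = 1*(-3) = -3)
A(w, h) = -3 + w
g(C) = C^(3/2)
L = -15 (L = 5*(-3) = -15)
(L*g(A(1, z(-3))))⁴ = (-15*(-3 + 1)^(3/2))⁴ = (-(-30)*I*√2)⁴ = (30*I*√2)⁴ = 3240000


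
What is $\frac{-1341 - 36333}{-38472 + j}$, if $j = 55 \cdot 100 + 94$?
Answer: $\frac{18837}{16439} \approx 1.1459$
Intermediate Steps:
$j = 5594$ ($j = 5500 + 94 = 5594$)
$\frac{-1341 - 36333}{-38472 + j} = \frac{-1341 - 36333}{-38472 + 5594} = - \frac{37674}{-32878} = \left(-37674\right) \left(- \frac{1}{32878}\right) = \frac{18837}{16439}$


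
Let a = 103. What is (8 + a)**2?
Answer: 12321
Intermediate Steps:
(8 + a)**2 = (8 + 103)**2 = 111**2 = 12321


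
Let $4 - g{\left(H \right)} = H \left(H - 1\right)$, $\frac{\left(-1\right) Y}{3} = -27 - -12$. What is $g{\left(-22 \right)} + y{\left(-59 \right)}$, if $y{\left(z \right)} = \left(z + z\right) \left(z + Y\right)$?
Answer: $1150$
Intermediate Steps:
$Y = 45$ ($Y = - 3 \left(-27 - -12\right) = - 3 \left(-27 + 12\right) = \left(-3\right) \left(-15\right) = 45$)
$y{\left(z \right)} = 2 z \left(45 + z\right)$ ($y{\left(z \right)} = \left(z + z\right) \left(z + 45\right) = 2 z \left(45 + z\right)$)
$g{\left(H \right)} = 4 - H \left(-1 + H\right)$ ($g{\left(H \right)} = 4 - H \left(H - 1\right) = 4 - H \left(-1 + H\right)$)
$g{\left(-22 \right)} + y{\left(-59 \right)} = \left(4 - 22 - \left(-22\right)^{2}\right) + 2 \left(-59\right) \left(45 - 59\right) = \left(4 - 22 - 484\right) + 2 \left(-59\right) \left(-14\right) = \left(4 - 22 - 484\right) + 1652 = -502 + 1652 = 1150$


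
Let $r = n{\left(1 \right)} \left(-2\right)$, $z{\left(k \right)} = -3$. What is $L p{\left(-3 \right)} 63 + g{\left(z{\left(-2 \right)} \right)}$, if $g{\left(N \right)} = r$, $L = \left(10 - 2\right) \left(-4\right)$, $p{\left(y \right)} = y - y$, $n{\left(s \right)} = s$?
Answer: $-2$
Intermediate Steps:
$p{\left(y \right)} = 0$
$r = -2$ ($r = 1 \left(-2\right) = -2$)
$L = -32$ ($L = 8 \left(-4\right) = -32$)
$g{\left(N \right)} = -2$
$L p{\left(-3 \right)} 63 + g{\left(z{\left(-2 \right)} \right)} = - 32 \cdot 0 \cdot 63 - 2 = \left(-32\right) 0 - 2 = 0 - 2 = -2$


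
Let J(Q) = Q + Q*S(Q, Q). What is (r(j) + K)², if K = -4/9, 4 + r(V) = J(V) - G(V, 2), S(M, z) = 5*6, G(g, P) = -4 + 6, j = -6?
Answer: 2999824/81 ≈ 37035.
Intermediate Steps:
G(g, P) = 2
S(M, z) = 30
J(Q) = 31*Q (J(Q) = Q + Q*30 = Q + 30*Q = 31*Q)
r(V) = -6 + 31*V (r(V) = -4 + (31*V - 1*2) = -4 + (31*V - 2) = -4 + (-2 + 31*V) = -6 + 31*V)
K = -4/9 (K = -4*⅑ = -4/9 ≈ -0.44444)
(r(j) + K)² = ((-6 + 31*(-6)) - 4/9)² = ((-6 - 186) - 4/9)² = (-192 - 4/9)² = (-1732/9)² = 2999824/81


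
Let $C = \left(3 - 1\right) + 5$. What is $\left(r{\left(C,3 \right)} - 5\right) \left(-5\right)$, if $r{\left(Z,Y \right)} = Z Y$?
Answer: $-80$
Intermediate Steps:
$C = 7$ ($C = 2 + 5 = 7$)
$r{\left(Z,Y \right)} = Y Z$
$\left(r{\left(C,3 \right)} - 5\right) \left(-5\right) = \left(3 \cdot 7 - 5\right) \left(-5\right) = \left(21 - 5\right) \left(-5\right) = 16 \left(-5\right) = -80$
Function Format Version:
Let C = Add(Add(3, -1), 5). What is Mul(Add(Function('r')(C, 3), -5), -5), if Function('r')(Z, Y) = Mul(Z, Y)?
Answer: -80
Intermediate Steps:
C = 7 (C = Add(2, 5) = 7)
Function('r')(Z, Y) = Mul(Y, Z)
Mul(Add(Function('r')(C, 3), -5), -5) = Mul(Add(Mul(3, 7), -5), -5) = Mul(Add(21, -5), -5) = Mul(16, -5) = -80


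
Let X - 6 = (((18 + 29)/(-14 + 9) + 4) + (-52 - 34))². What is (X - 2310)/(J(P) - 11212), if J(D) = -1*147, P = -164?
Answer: -151249/283975 ≈ -0.53261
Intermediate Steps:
J(D) = -147
X = 208999/25 (X = 6 + (((18 + 29)/(-14 + 9) + 4) + (-52 - 34))² = 6 + ((47/(-5) + 4) - 86)² = 6 + ((47*(-⅕) + 4) - 86)² = 6 + ((-47/5 + 4) - 86)² = 6 + (-27/5 - 86)² = 6 + (-457/5)² = 6 + 208849/25 = 208999/25 ≈ 8360.0)
(X - 2310)/(J(P) - 11212) = (208999/25 - 2310)/(-147 - 11212) = (151249/25)/(-11359) = (151249/25)*(-1/11359) = -151249/283975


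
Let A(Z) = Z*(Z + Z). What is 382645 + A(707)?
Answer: 1382343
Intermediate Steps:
A(Z) = 2*Z**2 (A(Z) = Z*(2*Z) = 2*Z**2)
382645 + A(707) = 382645 + 2*707**2 = 382645 + 2*499849 = 382645 + 999698 = 1382343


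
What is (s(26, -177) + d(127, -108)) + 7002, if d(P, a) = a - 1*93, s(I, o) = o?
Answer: 6624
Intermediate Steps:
d(P, a) = -93 + a (d(P, a) = a - 93 = -93 + a)
(s(26, -177) + d(127, -108)) + 7002 = (-177 + (-93 - 108)) + 7002 = (-177 - 201) + 7002 = -378 + 7002 = 6624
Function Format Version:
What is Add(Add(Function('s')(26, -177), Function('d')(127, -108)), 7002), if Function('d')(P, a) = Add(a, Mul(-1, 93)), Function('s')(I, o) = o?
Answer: 6624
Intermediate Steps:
Function('d')(P, a) = Add(-93, a) (Function('d')(P, a) = Add(a, -93) = Add(-93, a))
Add(Add(Function('s')(26, -177), Function('d')(127, -108)), 7002) = Add(Add(-177, Add(-93, -108)), 7002) = Add(Add(-177, -201), 7002) = Add(-378, 7002) = 6624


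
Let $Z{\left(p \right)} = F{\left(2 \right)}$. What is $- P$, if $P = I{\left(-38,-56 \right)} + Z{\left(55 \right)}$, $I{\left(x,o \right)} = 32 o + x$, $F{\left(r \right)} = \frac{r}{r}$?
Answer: $1829$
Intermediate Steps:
$F{\left(r \right)} = 1$
$Z{\left(p \right)} = 1$
$I{\left(x,o \right)} = x + 32 o$
$P = -1829$ ($P = \left(-38 + 32 \left(-56\right)\right) + 1 = \left(-38 - 1792\right) + 1 = -1830 + 1 = -1829$)
$- P = \left(-1\right) \left(-1829\right) = 1829$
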